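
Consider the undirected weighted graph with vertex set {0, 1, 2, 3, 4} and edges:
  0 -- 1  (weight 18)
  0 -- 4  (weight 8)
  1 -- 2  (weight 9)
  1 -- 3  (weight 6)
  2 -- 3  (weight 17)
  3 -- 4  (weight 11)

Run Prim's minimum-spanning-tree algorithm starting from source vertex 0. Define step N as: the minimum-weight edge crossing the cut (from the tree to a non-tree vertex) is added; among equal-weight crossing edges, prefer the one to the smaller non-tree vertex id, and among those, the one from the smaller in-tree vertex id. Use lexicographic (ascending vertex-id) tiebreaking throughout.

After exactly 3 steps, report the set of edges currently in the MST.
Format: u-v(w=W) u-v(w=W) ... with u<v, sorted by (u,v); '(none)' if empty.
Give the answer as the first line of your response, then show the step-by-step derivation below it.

0-4(w=8) 1-3(w=6) 3-4(w=11)

step 1: add edge 0-4 (w=8); MST = {0-4(w=8)}
step 2: add edge 3-4 (w=11); MST = {0-4(w=8) 3-4(w=11)}
step 3: add edge 1-3 (w=6); MST = {0-4(w=8) 1-3(w=6) 3-4(w=11)}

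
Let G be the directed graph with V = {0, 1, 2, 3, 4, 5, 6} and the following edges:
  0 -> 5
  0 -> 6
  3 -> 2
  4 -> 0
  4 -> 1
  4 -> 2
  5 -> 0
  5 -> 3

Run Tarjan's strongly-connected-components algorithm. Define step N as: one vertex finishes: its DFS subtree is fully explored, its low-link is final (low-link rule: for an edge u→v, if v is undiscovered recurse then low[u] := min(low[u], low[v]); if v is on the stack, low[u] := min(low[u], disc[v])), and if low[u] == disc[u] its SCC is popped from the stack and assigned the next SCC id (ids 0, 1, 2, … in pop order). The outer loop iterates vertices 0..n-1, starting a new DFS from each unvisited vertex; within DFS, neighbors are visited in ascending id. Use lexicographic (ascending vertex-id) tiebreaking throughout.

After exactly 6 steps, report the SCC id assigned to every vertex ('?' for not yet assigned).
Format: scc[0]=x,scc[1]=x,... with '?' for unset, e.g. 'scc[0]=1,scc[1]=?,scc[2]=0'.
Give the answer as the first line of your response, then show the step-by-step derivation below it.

scc[0]=3,scc[1]=4,scc[2]=0,scc[3]=1,scc[4]=?,scc[5]=3,scc[6]=2

step 1: low=(low[0]=0,low[1]=?,low[2]=3,low[3]=2,low[4]=?,low[5]=0,low[6]=?); scc=(scc[0]=?,scc[1]=?,scc[2]=0,scc[3]=?,scc[4]=?,scc[5]=?,scc[6]=?)
step 2: low=(low[0]=0,low[1]=?,low[2]=3,low[3]=2,low[4]=?,low[5]=0,low[6]=?); scc=(scc[0]=?,scc[1]=?,scc[2]=0,scc[3]=1,scc[4]=?,scc[5]=?,scc[6]=?)
step 3: low=(low[0]=0,low[1]=?,low[2]=3,low[3]=2,low[4]=?,low[5]=0,low[6]=?); scc=(scc[0]=?,scc[1]=?,scc[2]=0,scc[3]=1,scc[4]=?,scc[5]=?,scc[6]=?)
step 4: low=(low[0]=0,low[1]=?,low[2]=3,low[3]=2,low[4]=?,low[5]=0,low[6]=4); scc=(scc[0]=?,scc[1]=?,scc[2]=0,scc[3]=1,scc[4]=?,scc[5]=?,scc[6]=2)
step 5: low=(low[0]=0,low[1]=?,low[2]=3,low[3]=2,low[4]=?,low[5]=0,low[6]=4); scc=(scc[0]=3,scc[1]=?,scc[2]=0,scc[3]=1,scc[4]=?,scc[5]=3,scc[6]=2)
step 6: low=(low[0]=0,low[1]=5,low[2]=3,low[3]=2,low[4]=?,low[5]=0,low[6]=4); scc=(scc[0]=3,scc[1]=4,scc[2]=0,scc[3]=1,scc[4]=?,scc[5]=3,scc[6]=2)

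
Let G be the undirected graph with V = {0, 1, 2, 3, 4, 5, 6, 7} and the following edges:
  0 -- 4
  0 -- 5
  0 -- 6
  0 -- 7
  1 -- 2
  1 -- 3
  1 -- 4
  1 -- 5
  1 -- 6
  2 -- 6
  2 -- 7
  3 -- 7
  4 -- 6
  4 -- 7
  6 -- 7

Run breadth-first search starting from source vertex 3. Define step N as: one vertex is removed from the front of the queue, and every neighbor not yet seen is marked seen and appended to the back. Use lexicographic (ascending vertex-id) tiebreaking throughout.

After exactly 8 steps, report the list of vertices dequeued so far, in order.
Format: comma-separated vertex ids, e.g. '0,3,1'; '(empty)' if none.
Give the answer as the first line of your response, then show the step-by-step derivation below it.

3,1,7,2,4,5,6,0

step 1: dequeue 3; queue=[1,7]; order=3
step 2: dequeue 1; queue=[7,2,4,5,6]; order=3,1
step 3: dequeue 7; queue=[2,4,5,6,0]; order=3,1,7
step 4: dequeue 2; queue=[4,5,6,0]; order=3,1,7,2
step 5: dequeue 4; queue=[5,6,0]; order=3,1,7,2,4
step 6: dequeue 5; queue=[6,0]; order=3,1,7,2,4,5
step 7: dequeue 6; queue=[0]; order=3,1,7,2,4,5,6
step 8: dequeue 0; queue=[(empty)]; order=3,1,7,2,4,5,6,0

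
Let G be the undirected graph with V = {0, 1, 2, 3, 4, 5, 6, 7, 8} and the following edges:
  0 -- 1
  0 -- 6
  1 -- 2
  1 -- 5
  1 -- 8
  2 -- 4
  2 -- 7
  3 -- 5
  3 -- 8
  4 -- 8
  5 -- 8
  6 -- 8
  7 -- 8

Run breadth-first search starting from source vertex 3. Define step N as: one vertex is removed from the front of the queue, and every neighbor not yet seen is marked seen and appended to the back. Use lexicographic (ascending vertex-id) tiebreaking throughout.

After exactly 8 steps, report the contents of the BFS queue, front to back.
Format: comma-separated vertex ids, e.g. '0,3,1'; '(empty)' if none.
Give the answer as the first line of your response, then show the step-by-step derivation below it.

2

step 1: dequeue 3; queue=[5,8]; order=3
step 2: dequeue 5; queue=[8,1]; order=3,5
step 3: dequeue 8; queue=[1,4,6,7]; order=3,5,8
step 4: dequeue 1; queue=[4,6,7,0,2]; order=3,5,8,1
step 5: dequeue 4; queue=[6,7,0,2]; order=3,5,8,1,4
step 6: dequeue 6; queue=[7,0,2]; order=3,5,8,1,4,6
step 7: dequeue 7; queue=[0,2]; order=3,5,8,1,4,6,7
step 8: dequeue 0; queue=[2]; order=3,5,8,1,4,6,7,0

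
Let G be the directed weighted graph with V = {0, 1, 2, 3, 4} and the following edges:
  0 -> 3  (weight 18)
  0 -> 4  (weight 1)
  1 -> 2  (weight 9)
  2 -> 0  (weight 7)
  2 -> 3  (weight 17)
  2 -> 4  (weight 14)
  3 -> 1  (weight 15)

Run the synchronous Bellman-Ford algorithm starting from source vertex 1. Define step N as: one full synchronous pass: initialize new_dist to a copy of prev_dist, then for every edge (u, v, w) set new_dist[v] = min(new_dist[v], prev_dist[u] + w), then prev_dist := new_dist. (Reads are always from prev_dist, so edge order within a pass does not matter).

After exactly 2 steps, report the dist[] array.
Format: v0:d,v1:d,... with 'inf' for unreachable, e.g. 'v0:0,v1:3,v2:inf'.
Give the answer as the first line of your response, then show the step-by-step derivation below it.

v0:16,v1:0,v2:9,v3:26,v4:23

step 1: dist = v0:inf,v1:0,v2:9,v3:inf,v4:inf
step 2: dist = v0:16,v1:0,v2:9,v3:26,v4:23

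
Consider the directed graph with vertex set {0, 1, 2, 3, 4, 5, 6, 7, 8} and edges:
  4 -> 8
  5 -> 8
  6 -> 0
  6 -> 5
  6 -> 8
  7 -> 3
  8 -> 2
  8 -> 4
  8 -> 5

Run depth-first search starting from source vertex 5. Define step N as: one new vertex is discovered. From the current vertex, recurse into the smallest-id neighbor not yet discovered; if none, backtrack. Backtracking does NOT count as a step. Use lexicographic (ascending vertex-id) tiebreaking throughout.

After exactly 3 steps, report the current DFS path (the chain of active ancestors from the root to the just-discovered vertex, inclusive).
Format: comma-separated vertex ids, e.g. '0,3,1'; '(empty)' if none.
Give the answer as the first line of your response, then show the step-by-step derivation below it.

5,8,2

step 1: discover 5; path=5; order=5
step 2: discover 8; path=5>8; order=5,8
step 3: discover 2; path=5>8>2; order=5,8,2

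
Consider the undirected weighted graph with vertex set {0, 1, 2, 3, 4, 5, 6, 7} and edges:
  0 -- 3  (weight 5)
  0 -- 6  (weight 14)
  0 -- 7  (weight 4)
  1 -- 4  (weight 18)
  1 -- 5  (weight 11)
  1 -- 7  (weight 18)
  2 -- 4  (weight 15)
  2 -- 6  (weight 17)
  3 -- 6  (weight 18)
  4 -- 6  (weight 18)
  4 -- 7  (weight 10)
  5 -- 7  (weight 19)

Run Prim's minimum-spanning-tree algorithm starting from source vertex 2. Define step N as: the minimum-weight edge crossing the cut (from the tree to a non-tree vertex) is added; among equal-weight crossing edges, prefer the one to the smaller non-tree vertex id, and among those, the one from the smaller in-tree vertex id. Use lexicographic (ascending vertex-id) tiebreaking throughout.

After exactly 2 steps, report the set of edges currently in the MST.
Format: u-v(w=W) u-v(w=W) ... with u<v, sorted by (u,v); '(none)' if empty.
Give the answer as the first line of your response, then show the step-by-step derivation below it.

2-4(w=15) 4-7(w=10)

step 1: add edge 2-4 (w=15); MST = {2-4(w=15)}
step 2: add edge 4-7 (w=10); MST = {2-4(w=15) 4-7(w=10)}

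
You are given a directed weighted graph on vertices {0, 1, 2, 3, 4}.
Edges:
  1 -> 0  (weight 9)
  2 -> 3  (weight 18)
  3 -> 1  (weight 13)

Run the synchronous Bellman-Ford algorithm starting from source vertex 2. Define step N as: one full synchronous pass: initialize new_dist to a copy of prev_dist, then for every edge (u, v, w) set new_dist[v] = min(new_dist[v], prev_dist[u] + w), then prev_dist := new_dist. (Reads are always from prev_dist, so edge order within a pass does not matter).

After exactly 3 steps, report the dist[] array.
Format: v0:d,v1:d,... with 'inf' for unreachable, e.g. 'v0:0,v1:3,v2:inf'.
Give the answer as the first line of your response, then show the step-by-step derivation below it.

v0:40,v1:31,v2:0,v3:18,v4:inf

step 1: dist = v0:inf,v1:inf,v2:0,v3:18,v4:inf
step 2: dist = v0:inf,v1:31,v2:0,v3:18,v4:inf
step 3: dist = v0:40,v1:31,v2:0,v3:18,v4:inf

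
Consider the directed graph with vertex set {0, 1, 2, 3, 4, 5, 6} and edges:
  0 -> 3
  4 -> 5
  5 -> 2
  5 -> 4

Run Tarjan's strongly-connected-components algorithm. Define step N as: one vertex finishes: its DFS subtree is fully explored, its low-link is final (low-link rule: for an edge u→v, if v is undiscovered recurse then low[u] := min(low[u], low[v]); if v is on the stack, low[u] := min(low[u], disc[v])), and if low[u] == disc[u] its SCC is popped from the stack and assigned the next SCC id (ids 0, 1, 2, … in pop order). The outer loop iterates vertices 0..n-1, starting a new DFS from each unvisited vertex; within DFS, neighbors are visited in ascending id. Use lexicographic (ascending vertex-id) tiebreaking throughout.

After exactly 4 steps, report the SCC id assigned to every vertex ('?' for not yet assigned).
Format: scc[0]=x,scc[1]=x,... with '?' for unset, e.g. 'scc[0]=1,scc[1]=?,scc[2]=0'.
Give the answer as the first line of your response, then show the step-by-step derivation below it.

scc[0]=1,scc[1]=2,scc[2]=3,scc[3]=0,scc[4]=?,scc[5]=?,scc[6]=?

step 1: low=(low[0]=0,low[1]=?,low[2]=?,low[3]=1,low[4]=?,low[5]=?,low[6]=?); scc=(scc[0]=?,scc[1]=?,scc[2]=?,scc[3]=0,scc[4]=?,scc[5]=?,scc[6]=?)
step 2: low=(low[0]=0,low[1]=?,low[2]=?,low[3]=1,low[4]=?,low[5]=?,low[6]=?); scc=(scc[0]=1,scc[1]=?,scc[2]=?,scc[3]=0,scc[4]=?,scc[5]=?,scc[6]=?)
step 3: low=(low[0]=0,low[1]=2,low[2]=?,low[3]=1,low[4]=?,low[5]=?,low[6]=?); scc=(scc[0]=1,scc[1]=2,scc[2]=?,scc[3]=0,scc[4]=?,scc[5]=?,scc[6]=?)
step 4: low=(low[0]=0,low[1]=2,low[2]=3,low[3]=1,low[4]=?,low[5]=?,low[6]=?); scc=(scc[0]=1,scc[1]=2,scc[2]=3,scc[3]=0,scc[4]=?,scc[5]=?,scc[6]=?)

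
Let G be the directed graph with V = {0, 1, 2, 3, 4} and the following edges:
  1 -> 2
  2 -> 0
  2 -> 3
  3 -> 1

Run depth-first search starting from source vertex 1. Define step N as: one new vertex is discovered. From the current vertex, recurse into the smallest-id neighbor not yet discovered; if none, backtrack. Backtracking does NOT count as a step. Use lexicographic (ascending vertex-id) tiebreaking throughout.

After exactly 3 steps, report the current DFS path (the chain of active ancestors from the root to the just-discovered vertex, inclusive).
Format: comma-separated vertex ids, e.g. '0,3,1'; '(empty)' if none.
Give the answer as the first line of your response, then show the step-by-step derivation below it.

1,2,0

step 1: discover 1; path=1; order=1
step 2: discover 2; path=1>2; order=1,2
step 3: discover 0; path=1>2>0; order=1,2,0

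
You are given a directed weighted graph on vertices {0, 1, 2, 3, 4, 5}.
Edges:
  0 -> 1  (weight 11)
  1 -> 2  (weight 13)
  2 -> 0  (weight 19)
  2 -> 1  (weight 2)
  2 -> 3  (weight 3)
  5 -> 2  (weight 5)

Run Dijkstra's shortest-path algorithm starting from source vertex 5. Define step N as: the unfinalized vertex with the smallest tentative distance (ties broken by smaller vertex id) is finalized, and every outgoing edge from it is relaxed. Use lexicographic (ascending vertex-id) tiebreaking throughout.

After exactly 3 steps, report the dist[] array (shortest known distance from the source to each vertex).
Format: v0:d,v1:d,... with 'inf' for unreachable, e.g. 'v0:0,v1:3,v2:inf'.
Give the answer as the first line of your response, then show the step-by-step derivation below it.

v0:24,v1:7,v2:5,v3:8,v4:inf,v5:0

step 1: dist = v0:inf,v1:inf,v2:5,v3:inf,v4:inf,v5:0
step 2: dist = v0:24,v1:7,v2:5,v3:8,v4:inf,v5:0
step 3: dist = v0:24,v1:7,v2:5,v3:8,v4:inf,v5:0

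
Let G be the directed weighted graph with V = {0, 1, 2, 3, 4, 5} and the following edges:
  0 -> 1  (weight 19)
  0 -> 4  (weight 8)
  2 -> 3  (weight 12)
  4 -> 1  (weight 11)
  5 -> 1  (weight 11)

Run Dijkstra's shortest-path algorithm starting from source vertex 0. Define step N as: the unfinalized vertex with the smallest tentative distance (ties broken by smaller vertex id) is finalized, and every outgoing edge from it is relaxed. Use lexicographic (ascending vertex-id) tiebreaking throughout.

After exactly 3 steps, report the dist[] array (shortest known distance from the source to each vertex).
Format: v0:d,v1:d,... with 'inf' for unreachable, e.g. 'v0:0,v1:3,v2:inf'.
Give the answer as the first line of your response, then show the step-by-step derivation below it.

v0:0,v1:19,v2:inf,v3:inf,v4:8,v5:inf

step 1: dist = v0:0,v1:19,v2:inf,v3:inf,v4:8,v5:inf
step 2: dist = v0:0,v1:19,v2:inf,v3:inf,v4:8,v5:inf
step 3: dist = v0:0,v1:19,v2:inf,v3:inf,v4:8,v5:inf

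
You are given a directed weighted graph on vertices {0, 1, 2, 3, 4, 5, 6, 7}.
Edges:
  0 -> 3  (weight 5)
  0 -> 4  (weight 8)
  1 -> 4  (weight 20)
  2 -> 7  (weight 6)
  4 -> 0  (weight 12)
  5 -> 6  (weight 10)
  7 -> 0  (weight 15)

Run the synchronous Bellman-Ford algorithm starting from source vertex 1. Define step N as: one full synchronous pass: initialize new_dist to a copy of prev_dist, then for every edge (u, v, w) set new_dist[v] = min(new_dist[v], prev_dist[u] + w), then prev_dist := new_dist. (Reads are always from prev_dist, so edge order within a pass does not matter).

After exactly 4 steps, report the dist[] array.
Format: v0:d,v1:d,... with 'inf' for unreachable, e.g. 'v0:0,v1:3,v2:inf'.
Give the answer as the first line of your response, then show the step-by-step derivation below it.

v0:32,v1:0,v2:inf,v3:37,v4:20,v5:inf,v6:inf,v7:inf

step 1: dist = v0:inf,v1:0,v2:inf,v3:inf,v4:20,v5:inf,v6:inf,v7:inf
step 2: dist = v0:32,v1:0,v2:inf,v3:inf,v4:20,v5:inf,v6:inf,v7:inf
step 3: dist = v0:32,v1:0,v2:inf,v3:37,v4:20,v5:inf,v6:inf,v7:inf
step 4: dist = v0:32,v1:0,v2:inf,v3:37,v4:20,v5:inf,v6:inf,v7:inf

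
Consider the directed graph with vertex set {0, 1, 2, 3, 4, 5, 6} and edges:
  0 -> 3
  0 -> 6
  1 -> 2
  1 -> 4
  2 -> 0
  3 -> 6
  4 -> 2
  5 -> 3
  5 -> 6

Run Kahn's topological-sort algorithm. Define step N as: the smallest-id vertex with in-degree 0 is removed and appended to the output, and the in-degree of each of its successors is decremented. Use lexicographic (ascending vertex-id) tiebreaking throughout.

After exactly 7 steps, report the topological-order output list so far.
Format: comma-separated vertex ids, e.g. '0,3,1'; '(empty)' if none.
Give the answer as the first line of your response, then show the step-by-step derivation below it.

1,4,2,0,5,3,6

step 1: output 1; order=[1]; indeg=(1,0,1,2,0,0,3)
step 2: output 4; order=[1,4]; indeg=(1,0,0,2,0,0,3)
step 3: output 2; order=[1,4,2]; indeg=(0,0,0,2,0,0,3)
step 4: output 0; order=[1,4,2,0]; indeg=(0,0,0,1,0,0,2)
step 5: output 5; order=[1,4,2,0,5]; indeg=(0,0,0,0,0,0,1)
step 6: output 3; order=[1,4,2,0,5,3]; indeg=(0,0,0,0,0,0,0)
step 7: output 6; order=[1,4,2,0,5,3,6]; indeg=(0,0,0,0,0,0,0)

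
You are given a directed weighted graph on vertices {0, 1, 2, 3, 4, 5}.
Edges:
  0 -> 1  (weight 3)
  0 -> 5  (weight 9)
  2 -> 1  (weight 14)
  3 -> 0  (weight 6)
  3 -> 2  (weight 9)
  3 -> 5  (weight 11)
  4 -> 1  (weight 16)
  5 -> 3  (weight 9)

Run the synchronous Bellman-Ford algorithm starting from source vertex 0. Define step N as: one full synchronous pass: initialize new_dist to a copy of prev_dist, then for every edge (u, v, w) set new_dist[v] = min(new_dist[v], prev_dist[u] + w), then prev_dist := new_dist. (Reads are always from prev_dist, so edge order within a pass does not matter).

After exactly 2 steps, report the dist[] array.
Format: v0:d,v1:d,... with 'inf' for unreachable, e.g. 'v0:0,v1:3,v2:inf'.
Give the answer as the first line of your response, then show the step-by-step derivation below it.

v0:0,v1:3,v2:inf,v3:18,v4:inf,v5:9

step 1: dist = v0:0,v1:3,v2:inf,v3:inf,v4:inf,v5:9
step 2: dist = v0:0,v1:3,v2:inf,v3:18,v4:inf,v5:9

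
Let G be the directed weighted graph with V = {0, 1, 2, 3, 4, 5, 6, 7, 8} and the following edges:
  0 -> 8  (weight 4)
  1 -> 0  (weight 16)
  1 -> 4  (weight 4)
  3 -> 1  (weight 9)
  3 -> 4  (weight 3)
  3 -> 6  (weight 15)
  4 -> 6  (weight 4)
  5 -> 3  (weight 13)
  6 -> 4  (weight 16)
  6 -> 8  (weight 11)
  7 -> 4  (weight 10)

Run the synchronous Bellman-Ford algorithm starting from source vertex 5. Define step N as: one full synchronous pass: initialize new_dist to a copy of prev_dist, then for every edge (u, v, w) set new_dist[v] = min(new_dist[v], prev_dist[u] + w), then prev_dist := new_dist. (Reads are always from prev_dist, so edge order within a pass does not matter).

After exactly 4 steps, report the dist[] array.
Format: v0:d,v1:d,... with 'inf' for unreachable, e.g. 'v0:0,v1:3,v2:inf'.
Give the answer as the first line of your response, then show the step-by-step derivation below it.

v0:38,v1:22,v2:inf,v3:13,v4:16,v5:0,v6:20,v7:inf,v8:31

step 1: dist = v0:inf,v1:inf,v2:inf,v3:13,v4:inf,v5:0,v6:inf,v7:inf,v8:inf
step 2: dist = v0:inf,v1:22,v2:inf,v3:13,v4:16,v5:0,v6:28,v7:inf,v8:inf
step 3: dist = v0:38,v1:22,v2:inf,v3:13,v4:16,v5:0,v6:20,v7:inf,v8:39
step 4: dist = v0:38,v1:22,v2:inf,v3:13,v4:16,v5:0,v6:20,v7:inf,v8:31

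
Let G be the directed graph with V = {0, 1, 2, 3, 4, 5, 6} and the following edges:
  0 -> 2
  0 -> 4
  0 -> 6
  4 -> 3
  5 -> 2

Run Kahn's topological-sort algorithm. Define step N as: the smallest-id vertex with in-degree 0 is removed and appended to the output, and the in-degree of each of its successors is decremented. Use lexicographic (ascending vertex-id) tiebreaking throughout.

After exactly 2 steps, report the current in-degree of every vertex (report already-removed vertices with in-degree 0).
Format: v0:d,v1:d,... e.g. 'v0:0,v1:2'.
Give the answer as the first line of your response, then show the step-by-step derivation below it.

v0:0,v1:0,v2:1,v3:1,v4:0,v5:0,v6:0

step 1: output 0; order=[0]; indeg=(0,0,1,1,0,0,0)
step 2: output 1; order=[0,1]; indeg=(0,0,1,1,0,0,0)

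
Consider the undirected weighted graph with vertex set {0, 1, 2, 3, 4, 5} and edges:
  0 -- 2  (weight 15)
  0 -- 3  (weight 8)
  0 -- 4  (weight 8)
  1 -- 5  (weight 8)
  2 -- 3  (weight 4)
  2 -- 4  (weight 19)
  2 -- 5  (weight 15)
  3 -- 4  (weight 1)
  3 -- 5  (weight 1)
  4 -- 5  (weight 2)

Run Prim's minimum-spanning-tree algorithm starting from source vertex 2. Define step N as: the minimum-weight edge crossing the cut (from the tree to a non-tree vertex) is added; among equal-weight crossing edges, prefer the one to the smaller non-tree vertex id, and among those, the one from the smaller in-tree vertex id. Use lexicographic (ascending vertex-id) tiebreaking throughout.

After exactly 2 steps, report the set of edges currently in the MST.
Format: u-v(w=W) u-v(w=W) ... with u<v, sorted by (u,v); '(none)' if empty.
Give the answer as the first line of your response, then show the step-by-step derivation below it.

2-3(w=4) 3-4(w=1)

step 1: add edge 2-3 (w=4); MST = {2-3(w=4)}
step 2: add edge 3-4 (w=1); MST = {2-3(w=4) 3-4(w=1)}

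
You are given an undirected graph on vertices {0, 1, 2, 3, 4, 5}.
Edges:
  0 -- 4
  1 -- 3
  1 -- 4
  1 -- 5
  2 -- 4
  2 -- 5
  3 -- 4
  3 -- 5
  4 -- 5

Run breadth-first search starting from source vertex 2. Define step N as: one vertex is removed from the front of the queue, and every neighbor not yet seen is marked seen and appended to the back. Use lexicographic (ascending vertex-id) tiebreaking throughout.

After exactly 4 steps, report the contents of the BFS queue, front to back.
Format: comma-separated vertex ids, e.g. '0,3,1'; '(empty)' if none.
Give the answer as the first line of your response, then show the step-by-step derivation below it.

1,3

step 1: dequeue 2; queue=[4,5]; order=2
step 2: dequeue 4; queue=[5,0,1,3]; order=2,4
step 3: dequeue 5; queue=[0,1,3]; order=2,4,5
step 4: dequeue 0; queue=[1,3]; order=2,4,5,0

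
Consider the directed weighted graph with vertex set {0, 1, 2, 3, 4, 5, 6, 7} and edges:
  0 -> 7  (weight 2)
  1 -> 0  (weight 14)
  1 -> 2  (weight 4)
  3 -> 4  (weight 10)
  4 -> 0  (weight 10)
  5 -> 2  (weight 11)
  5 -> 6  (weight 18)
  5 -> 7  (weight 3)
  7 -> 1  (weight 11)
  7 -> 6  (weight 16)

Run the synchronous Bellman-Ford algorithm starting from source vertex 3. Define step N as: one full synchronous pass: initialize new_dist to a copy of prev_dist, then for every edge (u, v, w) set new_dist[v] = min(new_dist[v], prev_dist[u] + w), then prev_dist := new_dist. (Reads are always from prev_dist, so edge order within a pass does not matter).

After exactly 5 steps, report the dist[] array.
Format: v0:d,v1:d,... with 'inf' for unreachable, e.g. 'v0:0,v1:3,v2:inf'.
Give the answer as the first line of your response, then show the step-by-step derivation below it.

v0:20,v1:33,v2:37,v3:0,v4:10,v5:inf,v6:38,v7:22

step 1: dist = v0:inf,v1:inf,v2:inf,v3:0,v4:10,v5:inf,v6:inf,v7:inf
step 2: dist = v0:20,v1:inf,v2:inf,v3:0,v4:10,v5:inf,v6:inf,v7:inf
step 3: dist = v0:20,v1:inf,v2:inf,v3:0,v4:10,v5:inf,v6:inf,v7:22
step 4: dist = v0:20,v1:33,v2:inf,v3:0,v4:10,v5:inf,v6:38,v7:22
step 5: dist = v0:20,v1:33,v2:37,v3:0,v4:10,v5:inf,v6:38,v7:22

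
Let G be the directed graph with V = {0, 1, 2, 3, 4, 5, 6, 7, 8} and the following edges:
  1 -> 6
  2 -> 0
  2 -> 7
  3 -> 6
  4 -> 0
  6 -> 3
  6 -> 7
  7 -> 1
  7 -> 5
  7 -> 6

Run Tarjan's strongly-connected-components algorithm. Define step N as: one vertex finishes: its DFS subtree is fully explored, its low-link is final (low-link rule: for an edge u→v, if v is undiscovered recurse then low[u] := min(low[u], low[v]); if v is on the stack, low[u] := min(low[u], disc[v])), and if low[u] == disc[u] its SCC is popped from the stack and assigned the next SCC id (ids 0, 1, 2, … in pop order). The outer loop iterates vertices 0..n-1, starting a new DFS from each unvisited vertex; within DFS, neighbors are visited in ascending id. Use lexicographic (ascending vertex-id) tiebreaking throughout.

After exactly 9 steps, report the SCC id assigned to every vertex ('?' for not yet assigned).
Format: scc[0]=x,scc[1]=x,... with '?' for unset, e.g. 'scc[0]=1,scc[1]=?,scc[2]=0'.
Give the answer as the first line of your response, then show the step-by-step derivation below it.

scc[0]=0,scc[1]=2,scc[2]=3,scc[3]=2,scc[4]=4,scc[5]=1,scc[6]=2,scc[7]=2,scc[8]=5

step 1: low=(low[0]=0,low[1]=?,low[2]=?,low[3]=?,low[4]=?,low[5]=?,low[6]=?,low[7]=?,low[8]=?); scc=(scc[0]=0,scc[1]=?,scc[2]=?,scc[3]=?,scc[4]=?,scc[5]=?,scc[6]=?,scc[7]=?,scc[8]=?)
step 2: low=(low[0]=0,low[1]=1,low[2]=?,low[3]=2,low[4]=?,low[5]=?,low[6]=2,low[7]=?,low[8]=?); scc=(scc[0]=0,scc[1]=?,scc[2]=?,scc[3]=?,scc[4]=?,scc[5]=?,scc[6]=?,scc[7]=?,scc[8]=?)
step 3: low=(low[0]=0,low[1]=1,low[2]=?,low[3]=2,low[4]=?,low[5]=5,low[6]=2,low[7]=1,low[8]=?); scc=(scc[0]=0,scc[1]=?,scc[2]=?,scc[3]=?,scc[4]=?,scc[5]=1,scc[6]=?,scc[7]=?,scc[8]=?)
step 4: low=(low[0]=0,low[1]=1,low[2]=?,low[3]=2,low[4]=?,low[5]=5,low[6]=2,low[7]=1,low[8]=?); scc=(scc[0]=0,scc[1]=?,scc[2]=?,scc[3]=?,scc[4]=?,scc[5]=1,scc[6]=?,scc[7]=?,scc[8]=?)
step 5: low=(low[0]=0,low[1]=1,low[2]=?,low[3]=2,low[4]=?,low[5]=5,low[6]=1,low[7]=1,low[8]=?); scc=(scc[0]=0,scc[1]=?,scc[2]=?,scc[3]=?,scc[4]=?,scc[5]=1,scc[6]=?,scc[7]=?,scc[8]=?)
step 6: low=(low[0]=0,low[1]=1,low[2]=?,low[3]=2,low[4]=?,low[5]=5,low[6]=1,low[7]=1,low[8]=?); scc=(scc[0]=0,scc[1]=2,scc[2]=?,scc[3]=2,scc[4]=?,scc[5]=1,scc[6]=2,scc[7]=2,scc[8]=?)
step 7: low=(low[0]=0,low[1]=1,low[2]=6,low[3]=2,low[4]=?,low[5]=5,low[6]=1,low[7]=1,low[8]=?); scc=(scc[0]=0,scc[1]=2,scc[2]=3,scc[3]=2,scc[4]=?,scc[5]=1,scc[6]=2,scc[7]=2,scc[8]=?)
step 8: low=(low[0]=0,low[1]=1,low[2]=6,low[3]=2,low[4]=7,low[5]=5,low[6]=1,low[7]=1,low[8]=?); scc=(scc[0]=0,scc[1]=2,scc[2]=3,scc[3]=2,scc[4]=4,scc[5]=1,scc[6]=2,scc[7]=2,scc[8]=?)
step 9: low=(low[0]=0,low[1]=1,low[2]=6,low[3]=2,low[4]=7,low[5]=5,low[6]=1,low[7]=1,low[8]=8); scc=(scc[0]=0,scc[1]=2,scc[2]=3,scc[3]=2,scc[4]=4,scc[5]=1,scc[6]=2,scc[7]=2,scc[8]=5)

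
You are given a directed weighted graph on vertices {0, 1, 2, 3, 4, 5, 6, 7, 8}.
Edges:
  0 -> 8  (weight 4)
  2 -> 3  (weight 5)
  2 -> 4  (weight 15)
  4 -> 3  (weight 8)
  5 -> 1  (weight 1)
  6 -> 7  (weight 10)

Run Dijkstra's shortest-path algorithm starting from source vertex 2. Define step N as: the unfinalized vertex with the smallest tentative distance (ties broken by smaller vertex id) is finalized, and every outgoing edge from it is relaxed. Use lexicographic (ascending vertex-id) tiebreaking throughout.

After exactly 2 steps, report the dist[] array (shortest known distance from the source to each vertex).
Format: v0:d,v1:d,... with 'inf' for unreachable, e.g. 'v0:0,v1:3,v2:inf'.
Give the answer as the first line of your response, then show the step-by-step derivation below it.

v0:inf,v1:inf,v2:0,v3:5,v4:15,v5:inf,v6:inf,v7:inf,v8:inf

step 1: dist = v0:inf,v1:inf,v2:0,v3:5,v4:15,v5:inf,v6:inf,v7:inf,v8:inf
step 2: dist = v0:inf,v1:inf,v2:0,v3:5,v4:15,v5:inf,v6:inf,v7:inf,v8:inf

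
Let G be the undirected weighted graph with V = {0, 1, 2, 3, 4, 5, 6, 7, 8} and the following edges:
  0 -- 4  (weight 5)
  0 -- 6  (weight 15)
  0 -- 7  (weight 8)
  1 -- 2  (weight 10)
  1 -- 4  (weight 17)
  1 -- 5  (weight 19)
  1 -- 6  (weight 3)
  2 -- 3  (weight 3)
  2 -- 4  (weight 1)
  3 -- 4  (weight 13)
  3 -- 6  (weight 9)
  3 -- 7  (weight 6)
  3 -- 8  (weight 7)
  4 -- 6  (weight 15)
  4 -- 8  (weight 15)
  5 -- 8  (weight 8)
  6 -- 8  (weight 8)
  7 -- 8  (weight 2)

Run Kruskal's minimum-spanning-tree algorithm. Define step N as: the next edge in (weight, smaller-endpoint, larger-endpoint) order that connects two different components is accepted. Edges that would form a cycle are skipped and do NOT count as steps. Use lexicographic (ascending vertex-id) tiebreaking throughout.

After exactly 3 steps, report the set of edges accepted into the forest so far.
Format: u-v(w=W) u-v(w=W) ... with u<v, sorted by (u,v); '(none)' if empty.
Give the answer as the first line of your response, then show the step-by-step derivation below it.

1-6(w=3) 2-4(w=1) 7-8(w=2)

step 1: add edge 2-4 (w=1); MST = {2-4(w=1)}
step 2: add edge 7-8 (w=2); MST = {2-4(w=1) 7-8(w=2)}
step 3: add edge 1-6 (w=3); MST = {1-6(w=3) 2-4(w=1) 7-8(w=2)}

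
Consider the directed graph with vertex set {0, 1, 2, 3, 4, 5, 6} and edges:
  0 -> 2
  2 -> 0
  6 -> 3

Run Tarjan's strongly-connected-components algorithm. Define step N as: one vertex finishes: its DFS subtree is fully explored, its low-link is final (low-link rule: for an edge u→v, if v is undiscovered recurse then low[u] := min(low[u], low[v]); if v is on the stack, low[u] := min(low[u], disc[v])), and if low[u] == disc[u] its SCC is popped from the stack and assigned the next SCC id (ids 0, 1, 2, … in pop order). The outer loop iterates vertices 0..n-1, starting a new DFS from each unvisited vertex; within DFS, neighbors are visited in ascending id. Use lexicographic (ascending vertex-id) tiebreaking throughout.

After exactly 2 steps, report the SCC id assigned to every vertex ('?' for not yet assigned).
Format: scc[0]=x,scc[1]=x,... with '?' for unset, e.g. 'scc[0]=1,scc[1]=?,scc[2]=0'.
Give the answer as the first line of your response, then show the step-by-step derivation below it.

scc[0]=0,scc[1]=?,scc[2]=0,scc[3]=?,scc[4]=?,scc[5]=?,scc[6]=?

step 1: low=(low[0]=0,low[1]=?,low[2]=0,low[3]=?,low[4]=?,low[5]=?,low[6]=?); scc=(scc[0]=?,scc[1]=?,scc[2]=?,scc[3]=?,scc[4]=?,scc[5]=?,scc[6]=?)
step 2: low=(low[0]=0,low[1]=?,low[2]=0,low[3]=?,low[4]=?,low[5]=?,low[6]=?); scc=(scc[0]=0,scc[1]=?,scc[2]=0,scc[3]=?,scc[4]=?,scc[5]=?,scc[6]=?)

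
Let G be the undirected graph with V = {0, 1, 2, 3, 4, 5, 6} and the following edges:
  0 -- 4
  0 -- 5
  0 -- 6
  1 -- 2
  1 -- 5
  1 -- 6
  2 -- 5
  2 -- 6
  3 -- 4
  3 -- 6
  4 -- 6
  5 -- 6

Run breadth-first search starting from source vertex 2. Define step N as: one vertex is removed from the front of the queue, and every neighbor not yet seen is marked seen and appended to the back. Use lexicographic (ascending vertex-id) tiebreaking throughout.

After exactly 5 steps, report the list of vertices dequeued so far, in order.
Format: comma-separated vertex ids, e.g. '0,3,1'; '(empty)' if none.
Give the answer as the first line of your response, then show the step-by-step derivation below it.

2,1,5,6,0

step 1: dequeue 2; queue=[1,5,6]; order=2
step 2: dequeue 1; queue=[5,6]; order=2,1
step 3: dequeue 5; queue=[6,0]; order=2,1,5
step 4: dequeue 6; queue=[0,3,4]; order=2,1,5,6
step 5: dequeue 0; queue=[3,4]; order=2,1,5,6,0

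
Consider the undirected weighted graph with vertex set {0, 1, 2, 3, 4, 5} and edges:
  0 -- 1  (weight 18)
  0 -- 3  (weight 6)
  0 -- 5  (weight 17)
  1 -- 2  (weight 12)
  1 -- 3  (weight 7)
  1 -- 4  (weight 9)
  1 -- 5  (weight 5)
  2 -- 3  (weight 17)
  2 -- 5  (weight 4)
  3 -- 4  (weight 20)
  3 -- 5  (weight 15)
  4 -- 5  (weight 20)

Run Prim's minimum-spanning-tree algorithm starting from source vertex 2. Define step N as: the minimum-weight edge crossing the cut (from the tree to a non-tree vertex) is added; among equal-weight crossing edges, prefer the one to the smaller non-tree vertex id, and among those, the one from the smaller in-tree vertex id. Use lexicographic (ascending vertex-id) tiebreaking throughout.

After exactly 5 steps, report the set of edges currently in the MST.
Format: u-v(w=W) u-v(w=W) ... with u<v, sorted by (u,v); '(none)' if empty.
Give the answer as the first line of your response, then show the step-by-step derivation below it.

0-3(w=6) 1-3(w=7) 1-4(w=9) 1-5(w=5) 2-5(w=4)

step 1: add edge 2-5 (w=4); MST = {2-5(w=4)}
step 2: add edge 1-5 (w=5); MST = {1-5(w=5) 2-5(w=4)}
step 3: add edge 1-3 (w=7); MST = {1-3(w=7) 1-5(w=5) 2-5(w=4)}
step 4: add edge 0-3 (w=6); MST = {0-3(w=6) 1-3(w=7) 1-5(w=5) 2-5(w=4)}
step 5: add edge 1-4 (w=9); MST = {0-3(w=6) 1-3(w=7) 1-4(w=9) 1-5(w=5) 2-5(w=4)}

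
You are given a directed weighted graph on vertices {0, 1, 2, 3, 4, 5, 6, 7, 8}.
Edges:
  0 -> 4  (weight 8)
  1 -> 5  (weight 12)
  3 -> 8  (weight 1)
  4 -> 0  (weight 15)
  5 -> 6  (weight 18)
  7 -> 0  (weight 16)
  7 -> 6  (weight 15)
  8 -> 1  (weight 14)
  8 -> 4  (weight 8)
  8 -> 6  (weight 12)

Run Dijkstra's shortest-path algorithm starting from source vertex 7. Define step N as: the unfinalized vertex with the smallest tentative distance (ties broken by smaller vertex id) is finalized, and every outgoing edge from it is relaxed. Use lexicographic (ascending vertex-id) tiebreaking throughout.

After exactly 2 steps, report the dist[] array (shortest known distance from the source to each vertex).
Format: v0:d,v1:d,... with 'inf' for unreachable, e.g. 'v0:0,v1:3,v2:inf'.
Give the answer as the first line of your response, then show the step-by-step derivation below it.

v0:16,v1:inf,v2:inf,v3:inf,v4:inf,v5:inf,v6:15,v7:0,v8:inf

step 1: dist = v0:16,v1:inf,v2:inf,v3:inf,v4:inf,v5:inf,v6:15,v7:0,v8:inf
step 2: dist = v0:16,v1:inf,v2:inf,v3:inf,v4:inf,v5:inf,v6:15,v7:0,v8:inf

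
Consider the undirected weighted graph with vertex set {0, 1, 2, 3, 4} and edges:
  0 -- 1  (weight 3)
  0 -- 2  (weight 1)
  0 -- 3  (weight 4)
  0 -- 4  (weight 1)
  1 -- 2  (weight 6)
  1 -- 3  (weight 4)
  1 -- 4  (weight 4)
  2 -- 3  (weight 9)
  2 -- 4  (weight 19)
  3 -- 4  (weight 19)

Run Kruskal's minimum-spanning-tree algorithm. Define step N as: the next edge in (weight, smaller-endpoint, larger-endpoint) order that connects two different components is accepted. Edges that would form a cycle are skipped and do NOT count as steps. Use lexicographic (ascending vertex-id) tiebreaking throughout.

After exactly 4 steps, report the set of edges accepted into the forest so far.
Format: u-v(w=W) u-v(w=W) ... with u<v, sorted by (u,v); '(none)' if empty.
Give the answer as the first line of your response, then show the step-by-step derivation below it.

0-1(w=3) 0-2(w=1) 0-3(w=4) 0-4(w=1)

step 1: add edge 0-2 (w=1); MST = {0-2(w=1)}
step 2: add edge 0-4 (w=1); MST = {0-2(w=1) 0-4(w=1)}
step 3: add edge 0-1 (w=3); MST = {0-1(w=3) 0-2(w=1) 0-4(w=1)}
step 4: add edge 0-3 (w=4); MST = {0-1(w=3) 0-2(w=1) 0-3(w=4) 0-4(w=1)}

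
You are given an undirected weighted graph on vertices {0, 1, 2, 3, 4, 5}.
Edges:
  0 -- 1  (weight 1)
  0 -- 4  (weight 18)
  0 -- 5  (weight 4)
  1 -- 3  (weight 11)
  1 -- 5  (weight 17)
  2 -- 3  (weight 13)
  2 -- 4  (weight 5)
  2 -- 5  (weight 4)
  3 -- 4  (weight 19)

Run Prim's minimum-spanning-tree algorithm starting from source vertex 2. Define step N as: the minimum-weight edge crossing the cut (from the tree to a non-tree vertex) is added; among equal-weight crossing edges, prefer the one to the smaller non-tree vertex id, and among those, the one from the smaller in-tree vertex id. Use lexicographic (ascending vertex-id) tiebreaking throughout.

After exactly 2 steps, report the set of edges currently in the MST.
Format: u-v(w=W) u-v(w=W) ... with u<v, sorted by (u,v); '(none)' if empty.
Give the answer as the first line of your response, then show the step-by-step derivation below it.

0-5(w=4) 2-5(w=4)

step 1: add edge 2-5 (w=4); MST = {2-5(w=4)}
step 2: add edge 0-5 (w=4); MST = {0-5(w=4) 2-5(w=4)}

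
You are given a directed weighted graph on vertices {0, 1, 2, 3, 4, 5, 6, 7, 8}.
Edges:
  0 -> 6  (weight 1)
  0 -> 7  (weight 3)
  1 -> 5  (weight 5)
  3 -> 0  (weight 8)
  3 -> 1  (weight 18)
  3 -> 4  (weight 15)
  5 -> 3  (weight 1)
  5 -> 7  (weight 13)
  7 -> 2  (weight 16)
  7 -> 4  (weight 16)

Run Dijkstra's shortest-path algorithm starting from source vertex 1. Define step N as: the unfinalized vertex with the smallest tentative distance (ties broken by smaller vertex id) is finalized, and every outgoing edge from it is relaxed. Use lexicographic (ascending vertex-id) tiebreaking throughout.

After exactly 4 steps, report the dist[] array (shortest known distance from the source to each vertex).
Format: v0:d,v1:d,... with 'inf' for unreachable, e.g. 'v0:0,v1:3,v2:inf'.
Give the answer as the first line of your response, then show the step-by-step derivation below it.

v0:14,v1:0,v2:inf,v3:6,v4:21,v5:5,v6:15,v7:17,v8:inf

step 1: dist = v0:inf,v1:0,v2:inf,v3:inf,v4:inf,v5:5,v6:inf,v7:inf,v8:inf
step 2: dist = v0:inf,v1:0,v2:inf,v3:6,v4:inf,v5:5,v6:inf,v7:18,v8:inf
step 3: dist = v0:14,v1:0,v2:inf,v3:6,v4:21,v5:5,v6:inf,v7:18,v8:inf
step 4: dist = v0:14,v1:0,v2:inf,v3:6,v4:21,v5:5,v6:15,v7:17,v8:inf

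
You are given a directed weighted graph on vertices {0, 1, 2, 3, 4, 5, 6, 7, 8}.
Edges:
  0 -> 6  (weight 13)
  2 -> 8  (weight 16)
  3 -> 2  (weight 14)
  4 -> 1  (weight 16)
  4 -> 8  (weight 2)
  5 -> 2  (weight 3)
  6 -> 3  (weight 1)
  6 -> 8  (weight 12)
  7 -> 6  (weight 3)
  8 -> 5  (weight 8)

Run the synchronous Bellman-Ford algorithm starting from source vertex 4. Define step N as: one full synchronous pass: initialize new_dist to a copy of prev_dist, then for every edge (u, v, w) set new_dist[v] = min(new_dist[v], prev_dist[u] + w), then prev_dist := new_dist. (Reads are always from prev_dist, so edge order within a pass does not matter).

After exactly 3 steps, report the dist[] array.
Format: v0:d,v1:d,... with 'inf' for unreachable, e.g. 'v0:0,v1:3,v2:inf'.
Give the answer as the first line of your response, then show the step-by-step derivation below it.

v0:inf,v1:16,v2:13,v3:inf,v4:0,v5:10,v6:inf,v7:inf,v8:2

step 1: dist = v0:inf,v1:16,v2:inf,v3:inf,v4:0,v5:inf,v6:inf,v7:inf,v8:2
step 2: dist = v0:inf,v1:16,v2:inf,v3:inf,v4:0,v5:10,v6:inf,v7:inf,v8:2
step 3: dist = v0:inf,v1:16,v2:13,v3:inf,v4:0,v5:10,v6:inf,v7:inf,v8:2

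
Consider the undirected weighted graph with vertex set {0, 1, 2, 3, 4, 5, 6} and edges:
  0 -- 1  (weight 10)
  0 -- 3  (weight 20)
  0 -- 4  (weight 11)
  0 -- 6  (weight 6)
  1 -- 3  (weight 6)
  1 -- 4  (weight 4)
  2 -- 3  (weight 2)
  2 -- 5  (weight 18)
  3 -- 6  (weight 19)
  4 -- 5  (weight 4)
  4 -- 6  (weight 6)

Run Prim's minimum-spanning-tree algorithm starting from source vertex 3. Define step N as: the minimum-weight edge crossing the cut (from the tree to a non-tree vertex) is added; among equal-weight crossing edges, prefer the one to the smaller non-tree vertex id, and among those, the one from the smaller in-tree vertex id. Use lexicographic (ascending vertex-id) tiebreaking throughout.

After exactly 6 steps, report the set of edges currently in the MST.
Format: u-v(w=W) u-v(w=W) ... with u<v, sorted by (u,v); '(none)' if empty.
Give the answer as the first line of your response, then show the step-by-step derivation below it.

0-6(w=6) 1-3(w=6) 1-4(w=4) 2-3(w=2) 4-5(w=4) 4-6(w=6)

step 1: add edge 2-3 (w=2); MST = {2-3(w=2)}
step 2: add edge 1-3 (w=6); MST = {1-3(w=6) 2-3(w=2)}
step 3: add edge 1-4 (w=4); MST = {1-3(w=6) 1-4(w=4) 2-3(w=2)}
step 4: add edge 4-5 (w=4); MST = {1-3(w=6) 1-4(w=4) 2-3(w=2) 4-5(w=4)}
step 5: add edge 4-6 (w=6); MST = {1-3(w=6) 1-4(w=4) 2-3(w=2) 4-5(w=4) 4-6(w=6)}
step 6: add edge 0-6 (w=6); MST = {0-6(w=6) 1-3(w=6) 1-4(w=4) 2-3(w=2) 4-5(w=4) 4-6(w=6)}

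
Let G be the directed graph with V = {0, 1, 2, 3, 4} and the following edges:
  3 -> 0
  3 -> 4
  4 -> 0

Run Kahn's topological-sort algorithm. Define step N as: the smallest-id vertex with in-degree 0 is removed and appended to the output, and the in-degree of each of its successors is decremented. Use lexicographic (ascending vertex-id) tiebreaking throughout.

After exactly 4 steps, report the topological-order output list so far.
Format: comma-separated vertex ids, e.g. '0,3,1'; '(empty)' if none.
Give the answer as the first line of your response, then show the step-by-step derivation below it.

1,2,3,4

step 1: output 1; order=[1]; indeg=(2,0,0,0,1)
step 2: output 2; order=[1,2]; indeg=(2,0,0,0,1)
step 3: output 3; order=[1,2,3]; indeg=(1,0,0,0,0)
step 4: output 4; order=[1,2,3,4]; indeg=(0,0,0,0,0)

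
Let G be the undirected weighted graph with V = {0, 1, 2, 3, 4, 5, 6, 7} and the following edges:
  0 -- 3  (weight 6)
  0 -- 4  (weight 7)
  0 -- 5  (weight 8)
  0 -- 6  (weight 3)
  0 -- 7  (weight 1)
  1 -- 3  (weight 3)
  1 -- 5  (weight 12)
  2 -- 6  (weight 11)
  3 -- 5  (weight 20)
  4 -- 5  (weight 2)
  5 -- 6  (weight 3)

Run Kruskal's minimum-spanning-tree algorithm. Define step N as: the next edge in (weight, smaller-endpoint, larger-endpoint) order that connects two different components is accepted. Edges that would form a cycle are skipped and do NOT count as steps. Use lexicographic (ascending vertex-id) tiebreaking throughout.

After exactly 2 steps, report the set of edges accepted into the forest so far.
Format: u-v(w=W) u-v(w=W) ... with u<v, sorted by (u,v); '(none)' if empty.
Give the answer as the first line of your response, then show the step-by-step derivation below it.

0-7(w=1) 4-5(w=2)

step 1: add edge 0-7 (w=1); MST = {0-7(w=1)}
step 2: add edge 4-5 (w=2); MST = {0-7(w=1) 4-5(w=2)}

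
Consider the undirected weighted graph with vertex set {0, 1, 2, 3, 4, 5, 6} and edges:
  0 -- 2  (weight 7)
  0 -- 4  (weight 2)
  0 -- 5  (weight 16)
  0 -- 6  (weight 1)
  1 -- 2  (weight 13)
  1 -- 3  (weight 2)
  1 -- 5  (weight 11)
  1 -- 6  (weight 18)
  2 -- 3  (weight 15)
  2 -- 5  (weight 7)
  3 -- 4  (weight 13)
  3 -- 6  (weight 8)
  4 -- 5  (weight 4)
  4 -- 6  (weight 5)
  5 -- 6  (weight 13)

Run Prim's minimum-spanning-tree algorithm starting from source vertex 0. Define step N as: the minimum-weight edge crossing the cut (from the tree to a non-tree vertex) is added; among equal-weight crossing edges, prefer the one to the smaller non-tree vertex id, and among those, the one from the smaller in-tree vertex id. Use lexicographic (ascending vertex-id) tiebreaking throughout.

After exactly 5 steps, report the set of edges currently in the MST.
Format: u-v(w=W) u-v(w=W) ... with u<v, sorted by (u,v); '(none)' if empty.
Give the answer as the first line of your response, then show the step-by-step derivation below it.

0-2(w=7) 0-4(w=2) 0-6(w=1) 3-6(w=8) 4-5(w=4)

step 1: add edge 0-6 (w=1); MST = {0-6(w=1)}
step 2: add edge 0-4 (w=2); MST = {0-4(w=2) 0-6(w=1)}
step 3: add edge 4-5 (w=4); MST = {0-4(w=2) 0-6(w=1) 4-5(w=4)}
step 4: add edge 0-2 (w=7); MST = {0-2(w=7) 0-4(w=2) 0-6(w=1) 4-5(w=4)}
step 5: add edge 3-6 (w=8); MST = {0-2(w=7) 0-4(w=2) 0-6(w=1) 3-6(w=8) 4-5(w=4)}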